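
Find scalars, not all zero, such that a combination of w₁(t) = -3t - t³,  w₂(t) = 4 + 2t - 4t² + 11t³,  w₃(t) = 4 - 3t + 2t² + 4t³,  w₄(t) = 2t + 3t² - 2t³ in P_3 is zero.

Take coordinates with respect to {1, t, …, t³}.
Solve the homogeneous system with w₁, w₂, w₃, w₄ as columns by row-reducing the coefficient matrix.
One solution (up to scaling) is (3, 1, -1, 2).

3w₁ + w₂ - w₃ + 2w₄ = 0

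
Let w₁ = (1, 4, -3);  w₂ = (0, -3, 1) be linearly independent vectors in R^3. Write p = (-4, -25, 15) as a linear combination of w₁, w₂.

p = -4w₁ + 3w₂

Since w₁, w₂ are independent, the coefficients expressing p are uniquely determined by a linear system.
Row-reducing the augmented matrix gives the unique coefficients (α₁, α₂) = (-4, 3).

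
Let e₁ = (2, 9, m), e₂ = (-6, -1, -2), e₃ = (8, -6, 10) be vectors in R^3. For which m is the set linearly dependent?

Dependence holds iff the 3×3 matrix [e₁ e₂ e₃] is singular.
Cofactor expansion gives det = 44*m + 352.
This vanishes exactly when m = -8.

m = -8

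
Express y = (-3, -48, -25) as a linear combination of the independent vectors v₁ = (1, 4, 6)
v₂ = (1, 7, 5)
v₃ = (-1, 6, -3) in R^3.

y = -4v₁ - 2v₂ - 3v₃

Write y = c₁v₁ + … + c₃v₃ and equate components.
Back-substitution yields (c₁, c₂, c₃) = (-4, -2, -3).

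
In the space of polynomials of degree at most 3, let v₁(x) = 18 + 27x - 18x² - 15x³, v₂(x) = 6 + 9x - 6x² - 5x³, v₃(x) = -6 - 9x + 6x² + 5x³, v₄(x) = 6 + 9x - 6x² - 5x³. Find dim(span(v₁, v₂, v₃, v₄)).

dim = 1

Pass to coordinate vectors with respect to the basis {1, x, …, x³}.
Put the 4×4 matrix [v₁|v₂|v₃|v₄] into echelon form.
Reduction leaves 1 leading entry, giving rank 1.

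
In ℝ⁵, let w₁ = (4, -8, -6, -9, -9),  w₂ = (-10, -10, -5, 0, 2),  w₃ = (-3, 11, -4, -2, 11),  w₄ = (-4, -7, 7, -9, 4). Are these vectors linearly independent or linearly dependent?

linearly independent

Place the vectors as rows of a 4×5 matrix and reduce to echelon form.
The reduction yields 4 nonzero rows, so the rank is 4.
Since rank = 4 (the number of vectors), the set is linearly independent.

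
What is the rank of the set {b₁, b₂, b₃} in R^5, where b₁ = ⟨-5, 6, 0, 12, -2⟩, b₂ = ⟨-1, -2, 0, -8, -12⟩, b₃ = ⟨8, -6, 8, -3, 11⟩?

Form the matrix with b₁, b₂, b₃ as columns and reduce.
There are 3 pivot columns, so rank = 3.

3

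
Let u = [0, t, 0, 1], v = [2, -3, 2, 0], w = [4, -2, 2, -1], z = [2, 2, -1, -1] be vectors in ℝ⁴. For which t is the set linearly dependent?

t = -2

The vectors are dependent exactly when the determinant of the matrix with rows u, v, w, z vanishes.
Cofactor expansion gives det = 2*t + 4.
Solving 2*t + 4 = 0 yields t = -2.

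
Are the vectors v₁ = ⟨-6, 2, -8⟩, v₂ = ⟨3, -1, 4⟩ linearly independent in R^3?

linearly dependent

One vector is a scalar multiple of another, so the set is dependent.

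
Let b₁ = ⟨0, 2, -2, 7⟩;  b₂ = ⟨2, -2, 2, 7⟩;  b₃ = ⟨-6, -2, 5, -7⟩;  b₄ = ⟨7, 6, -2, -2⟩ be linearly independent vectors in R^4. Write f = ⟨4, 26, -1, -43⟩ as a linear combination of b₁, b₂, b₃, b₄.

f = b₁ - 3b₂ + 3b₃ + 4b₄

Set up the augmented matrix [b₁ | b₂ | b₃ | b₄ | f] and row-reduce.
Row-reducing the augmented matrix gives the unique coefficients (c₁, …, c₄) = (1, -3, 3, 4).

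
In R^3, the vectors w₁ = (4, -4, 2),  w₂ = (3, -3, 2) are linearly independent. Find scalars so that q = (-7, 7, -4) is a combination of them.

Since w₁, w₂ are independent, the coefficients expressing q are uniquely determined by a linear system.
Back-substitution yields (α₁, α₂) = (-1, -1).

q = -w₁ - w₂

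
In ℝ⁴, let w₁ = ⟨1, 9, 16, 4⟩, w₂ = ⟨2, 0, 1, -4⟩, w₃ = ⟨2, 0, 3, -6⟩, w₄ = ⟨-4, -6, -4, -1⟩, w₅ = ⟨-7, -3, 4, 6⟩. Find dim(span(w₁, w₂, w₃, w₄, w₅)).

dim = 4

Form the matrix with w₁, w₂, w₃, w₄, w₅ as columns and reduce.
Exactly 4 pivots survive; hence the rank is 4.
(With 5 elements in a 4-dimensional space the rank is at most 4.)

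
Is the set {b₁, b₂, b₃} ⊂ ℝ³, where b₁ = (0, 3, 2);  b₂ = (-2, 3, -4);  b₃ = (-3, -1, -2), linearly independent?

linearly independent

Row-reduce the matrix whose columns are b₁, b₂, b₃.
The reduction yields 3 nonzero rows, so the rank is 3.
Since rank = 3 (the number of vectors), the set is linearly independent.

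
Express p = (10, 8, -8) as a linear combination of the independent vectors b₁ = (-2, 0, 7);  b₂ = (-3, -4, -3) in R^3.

p = -2b₁ - 2b₂

Set up the augmented matrix [b₁ | b₂ | p] and row-reduce.
The system has the unique solution (a₁, a₂) = (-2, -2).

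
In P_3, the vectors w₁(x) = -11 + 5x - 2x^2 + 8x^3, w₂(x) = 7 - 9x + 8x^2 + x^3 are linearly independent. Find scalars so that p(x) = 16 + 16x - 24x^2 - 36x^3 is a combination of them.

p = -4w₁ - 4w₂

Take coordinate vectors relative to {1, x, …, x^3}.
Set up the augmented matrix [w₁ | w₂ | p] and row-reduce.
The system has the unique solution (a₁, a₂) = (-4, -4).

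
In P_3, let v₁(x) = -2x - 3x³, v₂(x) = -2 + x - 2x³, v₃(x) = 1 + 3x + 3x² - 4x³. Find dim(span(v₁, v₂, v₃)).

Use coordinates relative to {1, x, …, x³}.
Form the matrix with v₁, v₂, v₃ as columns and reduce.
The echelon form has 3 nonzero rows, so the rank is 3.

dim = 3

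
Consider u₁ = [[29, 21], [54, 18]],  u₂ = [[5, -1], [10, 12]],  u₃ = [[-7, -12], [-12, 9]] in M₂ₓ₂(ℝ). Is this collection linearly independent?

Write each element as a coordinate vector in ℝ⁴ using {E₁₁, E₁₂, E₂₁, E₂₂}.
Row-reduce the matrix whose columns are u₁, u₂, u₃.
The reduction yields 2 nonzero rows, so the rank is 2.
Since rank 2 < 3, the set is linearly dependent.
Indeed u₁ - 3u₂ + 2u₃ = 0.

linearly dependent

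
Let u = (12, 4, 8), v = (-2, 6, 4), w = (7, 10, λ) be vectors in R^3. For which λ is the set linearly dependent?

λ = 54/5

The set is linearly dependent precisely when det[u; v; w] = 0.
The determinant works out to 80*λ - 864.
Setting this to zero gives λ = 54/5.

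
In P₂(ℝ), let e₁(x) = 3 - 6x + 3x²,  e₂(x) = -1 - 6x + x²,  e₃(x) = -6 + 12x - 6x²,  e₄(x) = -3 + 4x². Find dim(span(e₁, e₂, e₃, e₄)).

Pass to coordinate vectors with respect to the basis {1, x, x²}.
Form the matrix with e₁, e₂, e₃, e₄ as columns and reduce.
The echelon form has 3 nonzero rows, so the rank is 3.
(With 4 elements in a 3-dimensional space the rank is at most 3.)

dim = 3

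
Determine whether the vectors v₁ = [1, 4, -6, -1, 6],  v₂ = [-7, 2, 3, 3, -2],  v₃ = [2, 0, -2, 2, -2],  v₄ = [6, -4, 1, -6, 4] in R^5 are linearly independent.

linearly independent

Row-reduce the matrix whose columns are v₁, v₂, v₃, v₄.
The reduction yields 4 nonzero rows, so the rank is 4.
Since rank = 4 (the number of vectors), the set is linearly independent.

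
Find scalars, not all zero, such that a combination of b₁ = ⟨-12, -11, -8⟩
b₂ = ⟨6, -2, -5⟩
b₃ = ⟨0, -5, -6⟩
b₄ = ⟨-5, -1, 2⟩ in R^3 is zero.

b₁ + 2b₂ - 3b₃ = 0

Solve the homogeneous system with b₁, b₂, b₃, b₄ as columns by row-reducing the coefficient matrix.
The free variable yields coefficients (1, 2, -3, 0) (any nonzero multiple also works).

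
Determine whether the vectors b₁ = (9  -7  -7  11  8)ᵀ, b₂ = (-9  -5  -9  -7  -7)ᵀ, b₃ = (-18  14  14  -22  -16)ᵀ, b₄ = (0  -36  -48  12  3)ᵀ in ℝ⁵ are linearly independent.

Place the vectors as rows of a 4×5 matrix and reduce to echelon form.
The reduction yields 2 nonzero rows, so the rank is 2.
Since rank 2 < 4, the set is linearly dependent.

linearly dependent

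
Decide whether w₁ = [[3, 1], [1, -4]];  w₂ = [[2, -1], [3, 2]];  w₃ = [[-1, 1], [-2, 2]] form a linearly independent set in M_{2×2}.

linearly independent

Write each element as a coordinate vector in ℝ⁴ using {E₁₁, E₁₂, E₂₁, E₂₂}.
Row-reduce the matrix whose columns are w₁, w₂, w₃.
The reduction yields 3 nonzero rows, so the rank is 3.
Since rank = 3 (the number of vectors), the set is linearly independent.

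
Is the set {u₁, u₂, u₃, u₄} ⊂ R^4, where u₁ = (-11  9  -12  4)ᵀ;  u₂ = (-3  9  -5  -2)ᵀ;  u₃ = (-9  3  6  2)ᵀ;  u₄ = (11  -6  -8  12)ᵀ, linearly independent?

Form the 4×4 matrix with these as columns; its determinant is -13782.
A nonzero determinant means the columns are linearly independent.

linearly independent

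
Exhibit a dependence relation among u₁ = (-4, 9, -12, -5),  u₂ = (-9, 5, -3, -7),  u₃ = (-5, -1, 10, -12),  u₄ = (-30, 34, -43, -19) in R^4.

2u₁ + 3u₂ - u₃ - u₄ = 0

Write the vectors as columns of a matrix and find a nonzero vector in its null space.
One solution (up to scaling) is (2, 3, -1, -1).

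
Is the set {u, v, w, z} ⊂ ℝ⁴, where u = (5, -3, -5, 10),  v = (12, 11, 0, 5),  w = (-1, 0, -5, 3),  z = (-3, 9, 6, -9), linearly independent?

Form the 4×4 matrix with these as columns; its determinant is -1608.
A nonzero determinant means the columns are linearly independent.

linearly independent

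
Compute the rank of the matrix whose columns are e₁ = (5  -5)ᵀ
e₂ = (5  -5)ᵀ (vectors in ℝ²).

Put the 2×2 matrix [e₁|e₂] into echelon form.
Exactly 1 pivot survives; hence the rank is 1.

1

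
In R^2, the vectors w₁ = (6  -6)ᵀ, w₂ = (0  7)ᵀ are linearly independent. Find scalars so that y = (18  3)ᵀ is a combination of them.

Solve the system with w₁, w₂ as columns and y as the right-hand side.
Back-substitution yields (a₁, a₂) = (3, 3).

y = 3w₁ + 3w₂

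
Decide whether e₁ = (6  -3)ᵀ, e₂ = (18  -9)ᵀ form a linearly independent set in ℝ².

The matrix [e₁|e₂] has determinant 0.
A zero determinant means the columns are linearly dependent.
Indeed 3e₁ - e₂ = 0.

linearly dependent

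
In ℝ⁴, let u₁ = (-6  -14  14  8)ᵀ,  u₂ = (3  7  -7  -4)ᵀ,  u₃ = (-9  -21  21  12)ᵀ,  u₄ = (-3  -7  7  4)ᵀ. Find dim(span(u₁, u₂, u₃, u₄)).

1

Form the matrix with u₁, u₂, u₃, u₄ as columns and reduce.
The echelon form has 1 nonzero row, so the rank is 1.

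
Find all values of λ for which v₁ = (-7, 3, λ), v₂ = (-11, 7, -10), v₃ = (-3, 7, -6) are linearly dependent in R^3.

λ = -38/7

Dependence holds iff the 3×3 matrix [v₁ v₂ v₃] is singular.
Cofactor expansion gives det = -56*λ - 304.
Solving -56*λ - 304 = 0 yields λ = -38/7.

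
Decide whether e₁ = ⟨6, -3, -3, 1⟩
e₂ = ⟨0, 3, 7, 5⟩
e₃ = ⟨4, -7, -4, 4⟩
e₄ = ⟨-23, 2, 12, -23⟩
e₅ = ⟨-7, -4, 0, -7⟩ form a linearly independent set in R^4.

There are 5 vectors in a 4-dimensional space, so they cannot be linearly independent.

linearly dependent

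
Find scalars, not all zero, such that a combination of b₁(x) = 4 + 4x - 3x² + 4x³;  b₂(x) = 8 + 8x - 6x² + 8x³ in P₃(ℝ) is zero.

2b₁ - b₂ = 0

Write each element as a vector in ℝ⁴ using {1, x, …, x³}.
Solve the homogeneous system with b₁, b₂ as columns by row-reducing the coefficient matrix.
One solution (up to scaling) is (2, -1).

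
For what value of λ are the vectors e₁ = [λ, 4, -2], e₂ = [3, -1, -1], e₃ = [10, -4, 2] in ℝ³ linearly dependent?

Dependence holds iff the 3×3 matrix [e₁ e₂ e₃] is singular.
The determinant works out to -6*λ - 60.
Setting this to zero gives λ = -10.

λ = -10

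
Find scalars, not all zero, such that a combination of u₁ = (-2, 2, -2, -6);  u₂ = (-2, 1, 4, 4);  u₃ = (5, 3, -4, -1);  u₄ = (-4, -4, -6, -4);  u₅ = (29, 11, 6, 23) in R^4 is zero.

Solve the homogeneous system with u₁, u₂, u₃, u₄, u₅ as columns by row-reducing the coefficient matrix.
A generator of the null space is (3, 0, -3, 2, 1).

3u₁ - 3u₃ + 2u₄ + u₅ = 0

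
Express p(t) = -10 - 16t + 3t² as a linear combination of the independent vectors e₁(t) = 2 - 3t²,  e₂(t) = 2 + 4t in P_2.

p = -e₁ - 4e₂

Identify each element with its coordinate vector in ℝ³ via {1, t, t²}.
Write p = α₁e₁ + α₂e₂ and equate components.
The system has the unique solution (α₁, α₂) = (-1, -4).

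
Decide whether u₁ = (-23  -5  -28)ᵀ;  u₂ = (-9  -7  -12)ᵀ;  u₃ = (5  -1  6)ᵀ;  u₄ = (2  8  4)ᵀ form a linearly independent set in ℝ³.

linearly dependent

There are 4 vectors in a 3-dimensional space, so they cannot be linearly independent.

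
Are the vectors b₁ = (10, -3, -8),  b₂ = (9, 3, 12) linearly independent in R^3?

linearly independent

Place the vectors as rows of a 2×3 matrix and reduce to echelon form.
The reduction yields 2 nonzero rows, so the rank is 2.
Since rank = 2 (the number of vectors), the set is linearly independent.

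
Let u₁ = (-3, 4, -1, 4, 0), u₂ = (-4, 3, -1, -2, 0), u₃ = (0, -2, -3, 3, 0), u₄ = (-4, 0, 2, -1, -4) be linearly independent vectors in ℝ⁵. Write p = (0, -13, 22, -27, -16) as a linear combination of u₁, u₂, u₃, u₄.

Since u₁, u₂, u₃, u₄ are independent, the coefficients expressing p are uniquely determined by a linear system.
Back-substitution yields (c₁, …, c₄) = (-4, -1, -3, 4).

p = -4u₁ - u₂ - 3u₃ + 4u₄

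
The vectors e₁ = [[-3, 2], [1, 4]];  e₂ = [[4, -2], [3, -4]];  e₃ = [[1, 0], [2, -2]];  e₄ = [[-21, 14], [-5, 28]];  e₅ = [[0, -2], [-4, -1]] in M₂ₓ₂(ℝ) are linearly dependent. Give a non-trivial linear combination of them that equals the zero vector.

2e₁ - 3e₂ - 3e₃ - e₄ - 2e₅ = 0

Write each element as a vector in ℝ⁴ using {E₁₁, E₁₂, E₂₁, E₂₂}.
Set up α₁e₁ + … + α₅e₅ = 0 and solve the homogeneous system.
One solution (up to scaling) is (2, -3, -3, -1, -2).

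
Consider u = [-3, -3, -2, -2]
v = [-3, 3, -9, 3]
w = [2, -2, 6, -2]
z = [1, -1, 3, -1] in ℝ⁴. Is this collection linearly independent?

One vector is a scalar multiple of another, so the set is dependent.

linearly dependent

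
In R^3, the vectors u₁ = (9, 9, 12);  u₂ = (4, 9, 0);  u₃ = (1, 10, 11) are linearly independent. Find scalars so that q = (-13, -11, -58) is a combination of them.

q = -3u₁ + 4u₂ - 2u₃

Since u₁, u₂, u₃ are independent, the coefficients expressing q are uniquely determined by a linear system.
Row-reducing the augmented matrix gives the unique coefficients (α₁, α₂, α₃) = (-3, 4, -2).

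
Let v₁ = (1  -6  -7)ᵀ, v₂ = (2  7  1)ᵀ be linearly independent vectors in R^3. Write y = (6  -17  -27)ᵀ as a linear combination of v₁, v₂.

y = 4v₁ + v₂

Since v₁, v₂ are independent, the coefficients expressing y are uniquely determined by a linear system.
Back-substitution yields (c₁, c₂) = (4, 1).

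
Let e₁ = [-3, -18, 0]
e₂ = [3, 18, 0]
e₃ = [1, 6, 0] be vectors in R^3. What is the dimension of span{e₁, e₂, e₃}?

dim = 1

Row-reduce the 3×3 matrix with these as rows.
Exactly 1 pivot survives; hence the rank is 1.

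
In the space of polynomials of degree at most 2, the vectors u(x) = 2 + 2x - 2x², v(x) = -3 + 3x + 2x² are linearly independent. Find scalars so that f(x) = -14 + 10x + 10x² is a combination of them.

Take coordinate vectors relative to {1, x, x²}.
Solve the system with u, v as columns and f as the right-hand side.
Row-reducing the augmented matrix gives the unique coefficients (c₁, c₂) = (-1, 4).

f = -u + 4v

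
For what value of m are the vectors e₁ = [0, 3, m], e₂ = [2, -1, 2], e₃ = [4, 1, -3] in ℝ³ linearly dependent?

m = -7

The vectors are dependent exactly when the determinant of the matrix with rows e₁, e₂, e₃ vanishes.
Expanding, det = 6*m + 42.
Solving 6*m + 42 = 0 yields m = -7.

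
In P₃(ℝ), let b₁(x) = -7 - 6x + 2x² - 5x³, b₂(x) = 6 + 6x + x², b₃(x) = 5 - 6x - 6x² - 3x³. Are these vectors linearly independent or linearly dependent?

Take coordinates with respect to the standard basis {1, x, …, x³}.
Place the vectors as rows of a 3×4 matrix and reduce to echelon form.
The reduction yields 3 nonzero rows, so the rank is 3.
Since rank = 3 (the number of vectors), the set is linearly independent.

linearly independent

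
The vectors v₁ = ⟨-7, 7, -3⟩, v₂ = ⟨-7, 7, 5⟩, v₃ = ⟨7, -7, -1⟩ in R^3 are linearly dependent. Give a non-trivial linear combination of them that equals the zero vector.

Row-reduce the matrix with v₁, v₂, v₃ as columns; the null space gives the coefficients.
The free variable yields coefficients (1, 1, 2) (any nonzero multiple also works).

v₁ + v₂ + 2v₃ = 0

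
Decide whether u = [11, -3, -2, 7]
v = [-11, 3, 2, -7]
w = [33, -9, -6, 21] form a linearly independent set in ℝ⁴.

Place the vectors as rows of a 3×4 matrix and reduce to echelon form.
The reduction yields 1 nonzero row, so the rank is 1.
Since rank 1 < 3, the set is linearly dependent.
Indeed u + v = 0.

linearly dependent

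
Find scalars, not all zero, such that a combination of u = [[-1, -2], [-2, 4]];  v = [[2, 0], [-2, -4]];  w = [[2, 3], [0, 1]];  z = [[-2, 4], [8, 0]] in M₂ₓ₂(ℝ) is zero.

Take coordinates with respect to {E₁₁, E₁₂, E₂₁, E₂₂}.
Set up α₁u + … + α₄z = 0 and solve the homogeneous system.
A generator of the null space is (2, 2, 0, 1).

2u + 2v + z = 0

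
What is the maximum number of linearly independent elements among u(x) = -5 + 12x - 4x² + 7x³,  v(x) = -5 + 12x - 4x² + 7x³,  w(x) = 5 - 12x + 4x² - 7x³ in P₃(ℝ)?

1

Pass to coordinate vectors with respect to the basis {1, x, …, x³}.
Row-reduce the 3×4 matrix with these as rows.
Exactly 1 pivot survives; hence the rank is 1.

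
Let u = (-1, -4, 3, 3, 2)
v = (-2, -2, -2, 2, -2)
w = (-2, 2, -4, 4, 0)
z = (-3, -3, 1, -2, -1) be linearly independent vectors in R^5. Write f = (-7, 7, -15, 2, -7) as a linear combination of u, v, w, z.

Solve the system with u, v, w, z as columns and f as the right-hand side.
Row-reducing the augmented matrix gives the unique coefficients (a₁, …, a₄) = (-2, 1, 2, 1).

f = -2u + v + 2w + z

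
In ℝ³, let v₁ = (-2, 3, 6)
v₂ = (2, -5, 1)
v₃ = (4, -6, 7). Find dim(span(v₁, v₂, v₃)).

dim = 3

Put the 3×3 matrix [v₁|v₂|v₃] into echelon form.
Reduction leaves 3 leading entries, giving rank 3.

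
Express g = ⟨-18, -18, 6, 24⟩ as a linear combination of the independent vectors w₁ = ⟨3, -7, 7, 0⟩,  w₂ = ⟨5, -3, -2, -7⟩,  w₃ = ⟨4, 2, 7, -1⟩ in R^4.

g = 3w₁ - 3w₂ - 3w₃

Set up the augmented matrix [w₁ | w₂ | w₃ | g] and row-reduce.
Back-substitution yields (c₁, c₂, c₃) = (3, -3, -3).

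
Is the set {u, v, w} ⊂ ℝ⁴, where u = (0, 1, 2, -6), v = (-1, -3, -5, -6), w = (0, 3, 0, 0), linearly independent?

Place the vectors as rows of a 3×4 matrix and reduce to echelon form.
The reduction yields 3 nonzero rows, so the rank is 3.
Since rank = 3 (the number of vectors), the set is linearly independent.

linearly independent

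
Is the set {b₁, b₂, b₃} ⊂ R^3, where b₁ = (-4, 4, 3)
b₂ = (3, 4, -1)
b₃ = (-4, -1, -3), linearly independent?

linearly independent

Place the vectors as rows of a 3×3 matrix and reduce to echelon form.
The reduction yields 3 nonzero rows, so the rank is 3.
Since rank = 3 (the number of vectors), the set is linearly independent.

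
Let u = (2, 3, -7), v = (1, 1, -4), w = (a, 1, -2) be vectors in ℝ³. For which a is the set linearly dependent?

Dependence holds iff the 3×3 matrix [u v w] is singular.
The determinant works out to 3 - 5*a.
Solving 3 - 5*a = 0 yields a = 3/5.

a = 3/5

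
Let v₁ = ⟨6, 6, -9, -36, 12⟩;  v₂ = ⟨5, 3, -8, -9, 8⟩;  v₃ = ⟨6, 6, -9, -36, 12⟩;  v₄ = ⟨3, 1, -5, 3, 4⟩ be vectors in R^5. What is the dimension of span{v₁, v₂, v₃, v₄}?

dim = 2

Row-reduce the 4×5 matrix with these as rows.
Exactly 2 pivots survive; hence the rank is 2.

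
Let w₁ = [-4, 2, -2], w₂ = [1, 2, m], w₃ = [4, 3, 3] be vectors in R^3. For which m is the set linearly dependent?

The vectors are dependent exactly when the determinant of the matrix with rows w₁, w₂, w₃ vanishes.
Expanding, det = 20*m - 20.
Setting this to zero gives m = 1.

m = 1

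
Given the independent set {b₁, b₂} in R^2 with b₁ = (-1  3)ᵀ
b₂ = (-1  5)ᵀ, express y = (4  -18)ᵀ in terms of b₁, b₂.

Set up the augmented matrix [b₁ | b₂ | y] and row-reduce.
The system has the unique solution (a₁, a₂) = (-1, -3).

y = -b₁ - 3b₂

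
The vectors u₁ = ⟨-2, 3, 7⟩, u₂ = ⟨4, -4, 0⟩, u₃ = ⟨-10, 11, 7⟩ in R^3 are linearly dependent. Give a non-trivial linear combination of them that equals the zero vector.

u₁ - 2u₂ - u₃ = 0

Set up α₁u₁ + … + α₃u₃ = 0 and solve the homogeneous system.
One solution (up to scaling) is (1, -2, -1).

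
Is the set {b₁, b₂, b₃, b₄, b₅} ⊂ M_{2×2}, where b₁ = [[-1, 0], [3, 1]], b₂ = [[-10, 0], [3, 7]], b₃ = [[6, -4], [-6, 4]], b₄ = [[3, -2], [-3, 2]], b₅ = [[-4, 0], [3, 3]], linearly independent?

linearly dependent

Write each element as a coordinate vector in ℝ⁴ using {E₁₁, E₁₂, E₂₁, E₂₂}.
There are 5 vectors in a 4-dimensional space, so they cannot be linearly independent.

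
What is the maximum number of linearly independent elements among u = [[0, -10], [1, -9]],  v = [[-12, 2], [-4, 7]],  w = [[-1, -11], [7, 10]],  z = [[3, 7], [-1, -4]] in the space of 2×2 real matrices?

Use coordinates relative to {E₁₁, E₁₂, E₂₁, E₂₂}.
Form the matrix with u, v, w, z as columns and reduce.
Exactly 4 pivots survive; hence the rank is 4.

4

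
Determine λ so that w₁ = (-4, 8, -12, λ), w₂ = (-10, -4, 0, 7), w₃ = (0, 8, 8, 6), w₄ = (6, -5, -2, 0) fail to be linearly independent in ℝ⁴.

The set is linearly dependent precisely when det[w₁; w₂; w₃; w₄] = 0.
The determinant works out to 432*λ + 12528.
This vanishes exactly when λ = -29.

λ = -29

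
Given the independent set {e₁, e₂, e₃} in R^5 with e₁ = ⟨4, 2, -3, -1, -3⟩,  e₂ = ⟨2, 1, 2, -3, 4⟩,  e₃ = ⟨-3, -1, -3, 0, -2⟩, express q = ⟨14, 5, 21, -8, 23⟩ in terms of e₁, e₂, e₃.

q = -e₁ + 3e₂ - 4e₃

Since e₁, e₂, e₃ are independent, the coefficients expressing q are uniquely determined by a linear system.
The system has the unique solution (a₁, a₂, a₃) = (-1, 3, -4).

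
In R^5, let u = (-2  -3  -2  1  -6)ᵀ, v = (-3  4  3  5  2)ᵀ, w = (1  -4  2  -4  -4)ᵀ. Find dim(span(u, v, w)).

3

Row-reduce the 3×5 matrix with these as rows.
The echelon form has 3 nonzero rows, so the rank is 3.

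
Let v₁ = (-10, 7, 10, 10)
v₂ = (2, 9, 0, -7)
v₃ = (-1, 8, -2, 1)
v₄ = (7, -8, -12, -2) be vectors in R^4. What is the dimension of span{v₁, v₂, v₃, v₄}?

Row-reduce the 4×4 matrix with these as rows.
Exactly 3 pivots survive; hence the rank is 3.

3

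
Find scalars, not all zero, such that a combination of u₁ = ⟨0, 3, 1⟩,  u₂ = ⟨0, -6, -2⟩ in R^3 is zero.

Solve the homogeneous system with u₁, u₂ as columns by row-reducing the coefficient matrix.
The free variable yields coefficients (2, 1) (any nonzero multiple also works).

2u₁ + u₂ = 0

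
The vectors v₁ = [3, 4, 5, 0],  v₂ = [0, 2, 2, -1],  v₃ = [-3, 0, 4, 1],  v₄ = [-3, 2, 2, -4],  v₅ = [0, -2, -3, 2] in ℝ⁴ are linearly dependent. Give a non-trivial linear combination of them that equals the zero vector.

Row-reduce the matrix with v₁, v₂, v₃, v₄, v₅ as columns; the null space gives the coefficients.
A generator of the null space is (1, -2, 0, 1, 1).

v₁ - 2v₂ + v₄ + v₅ = 0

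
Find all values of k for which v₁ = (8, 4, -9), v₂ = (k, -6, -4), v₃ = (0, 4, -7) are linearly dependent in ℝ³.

Dependence holds iff the 3×3 matrix [v₁ v₂ v₃] is singular.
Expanding, det = 464 - 8*k.
Solving 464 - 8*k = 0 yields k = 58.

k = 58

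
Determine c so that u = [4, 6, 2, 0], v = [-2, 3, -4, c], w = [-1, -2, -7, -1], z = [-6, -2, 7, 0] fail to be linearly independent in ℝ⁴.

The vectors are dependent exactly when the determinant of the matrix with rows u, v, w, z vanishes.
Cofactor expansion gives det = 162*c + 324.
Solving 162*c + 324 = 0 yields c = -2.

c = -2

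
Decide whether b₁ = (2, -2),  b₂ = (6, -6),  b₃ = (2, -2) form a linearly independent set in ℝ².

linearly dependent

There are 3 vectors in a 2-dimensional space, so they cannot be linearly independent.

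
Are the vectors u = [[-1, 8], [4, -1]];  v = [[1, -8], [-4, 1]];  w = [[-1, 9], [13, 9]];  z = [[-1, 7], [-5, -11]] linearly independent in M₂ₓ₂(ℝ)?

Write each element as a coordinate vector in ℝ⁴ using {E₁₁, E₁₂, E₂₁, E₂₂}.
The matrix [u|v|w|z] has determinant 0.
A zero determinant means the columns are linearly dependent.

linearly dependent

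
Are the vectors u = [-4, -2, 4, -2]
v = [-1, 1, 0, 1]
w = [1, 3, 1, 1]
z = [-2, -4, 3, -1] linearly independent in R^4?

Row-reduce the matrix whose columns are u, v, w, z.
The reduction yields 4 nonzero rows, so the rank is 4.
Since rank = 4 (the number of vectors), the set is linearly independent.

linearly independent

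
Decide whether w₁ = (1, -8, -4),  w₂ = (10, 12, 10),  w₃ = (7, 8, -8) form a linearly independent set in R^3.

Row-reduce the matrix whose columns are w₁, w₂, w₃.
The reduction yields 3 nonzero rows, so the rank is 3.
Since rank = 3 (the number of vectors), the set is linearly independent.

linearly independent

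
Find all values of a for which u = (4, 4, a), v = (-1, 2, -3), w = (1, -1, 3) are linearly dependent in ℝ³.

a = 12

The set is linearly dependent precisely when det[u; v; w] = 0.
Expanding, det = 12 - a.
Setting this to zero gives a = 12.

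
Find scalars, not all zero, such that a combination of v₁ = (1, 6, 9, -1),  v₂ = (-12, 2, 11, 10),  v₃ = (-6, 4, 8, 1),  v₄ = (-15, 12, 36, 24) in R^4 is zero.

3v₁ + 3v₂ - 3v₃ - v₄ = 0

Set up α₁v₁ + … + α₄v₄ = 0 and solve the homogeneous system.
One solution (up to scaling) is (3, 3, -3, -1).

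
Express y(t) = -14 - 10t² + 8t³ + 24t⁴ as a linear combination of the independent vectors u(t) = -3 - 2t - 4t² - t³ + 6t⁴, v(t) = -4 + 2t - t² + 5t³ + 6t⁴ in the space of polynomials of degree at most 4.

y = 2u + 2v

Identify each element with its coordinate vector in ℝ⁵ via {1, t, …, t⁴}.
Solve the system with u, v as columns and y as the right-hand side.
Row-reducing the augmented matrix gives the unique coefficients (c₁, c₂) = (2, 2).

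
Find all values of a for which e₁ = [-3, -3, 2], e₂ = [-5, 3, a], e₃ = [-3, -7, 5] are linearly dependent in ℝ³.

a = -8/3

Place the vectors as rows of a 3×3 matrix; dependence ⇔ determinant zero.
The determinant works out to -12*a - 32.
This vanishes exactly when a = -8/3.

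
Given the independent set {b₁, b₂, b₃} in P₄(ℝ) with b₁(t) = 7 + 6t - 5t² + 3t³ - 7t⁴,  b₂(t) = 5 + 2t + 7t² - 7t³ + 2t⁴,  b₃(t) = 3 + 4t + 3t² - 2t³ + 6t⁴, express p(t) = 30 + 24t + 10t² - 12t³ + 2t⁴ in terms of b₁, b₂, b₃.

Identify each element with its coordinate vector in ℝ⁵ via {1, t, …, t⁴}.
Write p = c₁b₁ + … + c₃b₃ and equate components.
The system has the unique solution (c₁, c₂, c₃) = (2, 2, 2).

p = 2b₁ + 2b₂ + 2b₃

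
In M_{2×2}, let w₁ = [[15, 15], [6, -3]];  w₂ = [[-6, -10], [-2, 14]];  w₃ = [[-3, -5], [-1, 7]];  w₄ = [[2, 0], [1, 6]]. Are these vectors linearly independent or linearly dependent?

linearly dependent

Take coordinates with respect to the standard basis {E₁₁, E₁₂, E₂₁, E₂₂}.
The matrix [w₁|w₂|w₃|w₄] has determinant 0.
A zero determinant means the columns are linearly dependent.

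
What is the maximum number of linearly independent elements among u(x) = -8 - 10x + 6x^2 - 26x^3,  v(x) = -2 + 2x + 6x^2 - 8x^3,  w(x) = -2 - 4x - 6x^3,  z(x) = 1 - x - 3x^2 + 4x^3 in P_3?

Represent each element by its coordinate vector in ℝ⁴.
Form the matrix with u, v, w, z as columns and reduce.
The echelon form has 2 nonzero rows, so the rank is 2.

2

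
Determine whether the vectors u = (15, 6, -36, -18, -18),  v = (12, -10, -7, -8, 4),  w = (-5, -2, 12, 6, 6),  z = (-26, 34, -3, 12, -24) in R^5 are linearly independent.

One vector is a scalar multiple of another, so the set is dependent.

linearly dependent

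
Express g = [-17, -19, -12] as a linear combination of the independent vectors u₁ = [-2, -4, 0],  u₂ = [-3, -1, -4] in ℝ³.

Set up the augmented matrix [u₁ | u₂ | g] and row-reduce.
Row-reducing the augmented matrix gives the unique coefficients (c₁, c₂) = (4, 3).

g = 4u₁ + 3u₂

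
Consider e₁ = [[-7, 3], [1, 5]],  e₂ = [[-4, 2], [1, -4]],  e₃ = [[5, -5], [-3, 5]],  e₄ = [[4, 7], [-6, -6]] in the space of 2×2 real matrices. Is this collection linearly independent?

linearly independent

Take coordinates with respect to the standard basis {E₁₁, E₁₂, E₂₁, E₂₂}.
Row-reduce the matrix whose columns are e₁, e₂, e₃, e₄.
The reduction yields 4 nonzero rows, so the rank is 4.
Since rank = 4 (the number of vectors), the set is linearly independent.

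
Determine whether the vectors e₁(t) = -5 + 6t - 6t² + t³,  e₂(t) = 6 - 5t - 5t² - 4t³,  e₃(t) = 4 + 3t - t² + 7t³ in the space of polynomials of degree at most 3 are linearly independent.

Write each element as a coordinate vector in ℝ⁴ using {1, t, …, t³}.
Place the vectors as rows of a 3×4 matrix and reduce to echelon form.
The reduction yields 3 nonzero rows, so the rank is 3.
Since rank = 3 (the number of vectors), the set is linearly independent.

linearly independent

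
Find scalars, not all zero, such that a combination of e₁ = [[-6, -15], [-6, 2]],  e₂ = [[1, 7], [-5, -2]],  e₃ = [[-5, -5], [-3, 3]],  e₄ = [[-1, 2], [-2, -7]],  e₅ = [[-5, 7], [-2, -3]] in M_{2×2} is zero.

e₁ - 2e₃ - e₄ + e₅ = 0

Pass to coordinate vectors relative to the basis {E₁₁, E₁₂, E₂₁, E₂₂}.
Solve the homogeneous system with e₁, e₂, e₃, e₄, e₅ as columns by row-reducing the coefficient matrix.
One solution (up to scaling) is (1, 0, -2, -1, 1).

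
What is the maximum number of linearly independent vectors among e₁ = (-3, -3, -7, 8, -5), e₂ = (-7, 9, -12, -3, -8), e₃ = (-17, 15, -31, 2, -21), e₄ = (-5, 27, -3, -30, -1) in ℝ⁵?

2

Row-reduce the 4×5 matrix with these as rows.
The echelon form has 2 nonzero rows, so the rank is 2.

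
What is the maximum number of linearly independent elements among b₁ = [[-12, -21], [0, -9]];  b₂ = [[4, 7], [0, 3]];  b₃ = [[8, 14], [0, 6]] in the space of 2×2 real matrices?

Pass to coordinate vectors with respect to the basis {E₁₁, E₁₂, E₂₁, E₂₂}.
Form the matrix with b₁, b₂, b₃ as columns and reduce.
Reduction leaves 1 leading entry, giving rank 1.

1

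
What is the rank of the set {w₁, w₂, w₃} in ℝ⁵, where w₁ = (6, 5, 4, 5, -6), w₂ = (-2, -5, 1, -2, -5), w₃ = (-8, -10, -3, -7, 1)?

Row-reduce the 3×5 matrix with these as rows.
Exactly 2 pivots survive; hence the rank is 2.

rank 2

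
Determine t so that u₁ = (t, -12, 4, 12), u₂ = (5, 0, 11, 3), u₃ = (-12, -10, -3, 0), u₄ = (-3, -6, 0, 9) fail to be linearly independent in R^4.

t = -7

The vectors are dependent exactly when the determinant of the matrix with rows u₁, u₂, u₃, u₄ vanishes.
The determinant works out to 936*t + 6552.
Solving 936*t + 6552 = 0 yields t = -7.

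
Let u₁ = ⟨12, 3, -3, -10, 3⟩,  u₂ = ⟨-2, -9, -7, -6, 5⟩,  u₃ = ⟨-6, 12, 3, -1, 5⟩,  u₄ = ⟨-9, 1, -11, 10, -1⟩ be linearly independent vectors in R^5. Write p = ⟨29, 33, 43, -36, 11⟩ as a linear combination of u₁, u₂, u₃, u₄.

p = u₁ - u₂ + 2u₃ - 3u₄

Set up the augmented matrix [u₁ | u₂ | u₃ | u₄ | p] and row-reduce.
The system has the unique solution (a₁, …, a₄) = (1, -1, 2, -3).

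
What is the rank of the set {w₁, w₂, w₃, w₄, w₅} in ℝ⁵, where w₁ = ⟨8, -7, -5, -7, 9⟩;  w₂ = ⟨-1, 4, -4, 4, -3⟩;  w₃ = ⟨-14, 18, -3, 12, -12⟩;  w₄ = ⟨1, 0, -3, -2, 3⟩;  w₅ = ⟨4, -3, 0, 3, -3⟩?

3

Put the 5×5 matrix [w₁|w₂|w₃|w₄|w₅] into echelon form.
Exactly 3 pivots survive; hence the rank is 3.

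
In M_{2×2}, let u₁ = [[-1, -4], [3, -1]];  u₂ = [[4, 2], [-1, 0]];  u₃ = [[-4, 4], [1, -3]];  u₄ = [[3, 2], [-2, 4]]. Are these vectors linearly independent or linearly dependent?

linearly independent

Take coordinates with respect to the standard basis {E₁₁, E₁₂, E₂₁, E₂₂}.
The matrix [u₁|u₂|u₃|u₄] has determinant 198.
A nonzero determinant means the columns are linearly independent.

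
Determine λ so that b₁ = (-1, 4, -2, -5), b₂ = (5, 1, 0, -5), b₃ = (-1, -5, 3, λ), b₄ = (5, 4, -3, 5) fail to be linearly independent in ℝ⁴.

λ = 15/11

Place the vectors as rows of a 4×4 matrix; dependence ⇔ determinant zero.
Expanding, det = 45 - 33*λ.
Solving 45 - 33*λ = 0 yields λ = 15/11.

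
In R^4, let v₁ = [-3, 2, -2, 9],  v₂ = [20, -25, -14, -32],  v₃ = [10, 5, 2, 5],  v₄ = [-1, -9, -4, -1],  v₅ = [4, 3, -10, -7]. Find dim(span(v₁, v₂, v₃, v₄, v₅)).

dim = 4

Row-reduce the 5×4 matrix with these as rows.
There are 4 pivot columns, so rank = 4.
(With 5 elements in a 4-dimensional space the rank is at most 4.)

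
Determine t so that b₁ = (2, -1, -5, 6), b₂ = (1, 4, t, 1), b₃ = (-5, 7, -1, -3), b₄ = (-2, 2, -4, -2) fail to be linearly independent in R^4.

t = 47

Dependence holds iff the 4×4 matrix [b₁ b₂ b₃ b₄] is singular.
Cofactor expansion gives det = 564 - 12*t.
Solving 564 - 12*t = 0 yields t = 47.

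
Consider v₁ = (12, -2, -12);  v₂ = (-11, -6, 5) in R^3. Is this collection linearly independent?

linearly independent

Place the vectors as rows of a 2×3 matrix and reduce to echelon form.
The reduction yields 2 nonzero rows, so the rank is 2.
Since rank = 2 (the number of vectors), the set is linearly independent.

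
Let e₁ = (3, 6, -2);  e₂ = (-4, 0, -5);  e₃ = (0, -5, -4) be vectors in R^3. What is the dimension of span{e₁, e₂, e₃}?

dim = 3

Form the matrix with e₁, e₂, e₃ as columns and reduce.
The echelon form has 3 nonzero rows, so the rank is 3.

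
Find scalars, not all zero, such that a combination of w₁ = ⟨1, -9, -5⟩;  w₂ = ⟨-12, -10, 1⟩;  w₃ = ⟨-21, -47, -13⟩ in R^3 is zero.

3w₁ + 2w₂ - w₃ = 0

Write the vectors as columns of a matrix and find a nonzero vector in its null space.
A generator of the null space is (3, 2, -1).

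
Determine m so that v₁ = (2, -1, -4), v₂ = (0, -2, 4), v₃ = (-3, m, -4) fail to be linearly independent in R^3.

The vectors are dependent exactly when the determinant of the matrix with rows v₁, v₂, v₃ vanishes.
Expanding, det = 52 - 8*m.
This vanishes exactly when m = 13/2.

m = 13/2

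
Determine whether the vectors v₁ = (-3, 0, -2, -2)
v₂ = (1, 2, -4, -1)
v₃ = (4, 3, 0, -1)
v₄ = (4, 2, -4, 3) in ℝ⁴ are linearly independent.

linearly independent

Form the 4×4 matrix with these as columns; its determinant is -38.
A nonzero determinant means the columns are linearly independent.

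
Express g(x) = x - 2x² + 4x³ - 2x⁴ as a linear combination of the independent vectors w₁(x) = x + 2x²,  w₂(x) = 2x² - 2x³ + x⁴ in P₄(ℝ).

Work in coordinates with respect to the standard basis {1, x, …, x⁴}.
Solve the system with w₁, w₂ as columns and g as the right-hand side.
Back-substitution yields (c₁, c₂) = (1, -2).

g = w₁ - 2w₂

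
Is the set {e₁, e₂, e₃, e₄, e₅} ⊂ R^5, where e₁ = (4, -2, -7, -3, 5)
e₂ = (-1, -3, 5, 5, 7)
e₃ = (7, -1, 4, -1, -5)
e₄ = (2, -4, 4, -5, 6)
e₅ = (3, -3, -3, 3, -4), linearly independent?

Form the 5×5 matrix with these as columns; its determinant is -26806.
A nonzero determinant means the columns are linearly independent.

linearly independent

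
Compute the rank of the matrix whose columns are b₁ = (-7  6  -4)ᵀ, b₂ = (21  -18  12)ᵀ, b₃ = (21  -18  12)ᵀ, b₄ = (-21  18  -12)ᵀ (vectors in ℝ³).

rank 1

Form the matrix with b₁, b₂, b₃, b₄ as columns and reduce.
The echelon form has 1 nonzero row, so the rank is 1.
(With 4 elements in a 3-dimensional space the rank is at most 3.)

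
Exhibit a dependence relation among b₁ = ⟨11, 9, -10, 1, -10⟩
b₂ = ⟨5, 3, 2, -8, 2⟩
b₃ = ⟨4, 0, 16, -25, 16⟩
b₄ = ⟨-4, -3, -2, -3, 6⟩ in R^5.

Solve the homogeneous system with b₁, b₂, b₃, b₄ as columns by row-reducing the coefficient matrix.
A generator of the null space is (1, -3, 1, 0).

b₁ - 3b₂ + b₃ = 0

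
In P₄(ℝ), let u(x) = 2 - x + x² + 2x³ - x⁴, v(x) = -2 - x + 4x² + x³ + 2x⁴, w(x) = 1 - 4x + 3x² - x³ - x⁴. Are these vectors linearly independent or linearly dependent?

linearly independent

Take coordinates with respect to the standard basis {1, x, …, x⁴}.
Row-reduce the matrix whose columns are u, v, w.
The reduction yields 3 nonzero rows, so the rank is 3.
Since rank = 3 (the number of vectors), the set is linearly independent.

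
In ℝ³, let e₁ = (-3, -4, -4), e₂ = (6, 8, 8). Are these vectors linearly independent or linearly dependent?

linearly dependent

Place the vectors as rows of a 2×3 matrix and reduce to echelon form.
The reduction yields 1 nonzero row, so the rank is 1.
Since rank 1 < 2, the set is linearly dependent.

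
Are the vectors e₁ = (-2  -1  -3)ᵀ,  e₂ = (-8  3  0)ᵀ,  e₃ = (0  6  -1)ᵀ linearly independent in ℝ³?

The matrix [e₁|e₂|e₃] has determinant 158.
A nonzero determinant means the columns are linearly independent.

linearly independent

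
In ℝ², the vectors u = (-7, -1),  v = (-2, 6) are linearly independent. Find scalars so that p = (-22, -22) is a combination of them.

p = 4u - 3v

Write p = a₁u + a₂v and equate components.
The system has the unique solution (a₁, a₂) = (4, -3).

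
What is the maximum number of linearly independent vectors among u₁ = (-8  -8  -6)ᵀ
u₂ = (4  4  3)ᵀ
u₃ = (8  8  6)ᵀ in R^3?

1

Put the 3×3 matrix [u₁|u₂|u₃] into echelon form.
There is 1 pivot column, so rank = 1.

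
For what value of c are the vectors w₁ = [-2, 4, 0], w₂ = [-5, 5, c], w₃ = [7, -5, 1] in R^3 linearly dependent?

The vectors are dependent exactly when the determinant of the matrix with rows w₁, w₂, w₃ vanishes.
Cofactor expansion gives det = 18*c + 10.
Setting this to zero gives c = -5/9.

c = -5/9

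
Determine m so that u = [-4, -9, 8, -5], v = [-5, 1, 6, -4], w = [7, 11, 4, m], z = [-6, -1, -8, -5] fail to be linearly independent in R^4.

m = 23/3

Dependence holds iff the 4×4 matrix [u v w z] is singular.
Expanding, det = 5980 - 780*m.
Setting this to zero gives m = 23/3.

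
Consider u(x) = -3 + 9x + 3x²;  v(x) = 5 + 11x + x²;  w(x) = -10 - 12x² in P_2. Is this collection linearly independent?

Take coordinates with respect to the standard basis {1, x, x²}.
Place the vectors as rows of a 3×3 matrix and reduce to echelon form.
The reduction yields 3 nonzero rows, so the rank is 3.
Since rank = 3 (the number of vectors), the set is linearly independent.

linearly independent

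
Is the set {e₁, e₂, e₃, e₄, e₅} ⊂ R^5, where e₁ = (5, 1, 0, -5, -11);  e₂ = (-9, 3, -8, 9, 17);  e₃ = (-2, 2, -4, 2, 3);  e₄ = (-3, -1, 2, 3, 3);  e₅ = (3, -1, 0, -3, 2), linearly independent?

linearly dependent

Form the 5×5 matrix with these as columns; its determinant is 0.
A zero determinant means the columns are linearly dependent.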